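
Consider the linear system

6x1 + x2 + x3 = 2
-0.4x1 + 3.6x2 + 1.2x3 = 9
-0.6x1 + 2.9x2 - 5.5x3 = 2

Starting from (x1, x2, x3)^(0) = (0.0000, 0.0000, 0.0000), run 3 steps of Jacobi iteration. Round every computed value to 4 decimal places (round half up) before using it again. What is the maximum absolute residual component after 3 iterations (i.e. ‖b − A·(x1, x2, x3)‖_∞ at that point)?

Iteration 1:
  x1 = (2 - (1)·0.0000 - (1)·0.0000) / (6) = 0.3333
  x2 = (9 - (-0.4)·0.0000 - (1.2)·0.0000) / (3.6) = 2.5000
  x3 = (2 - (-0.6)·0.0000 - (2.9)·0.0000) / (-5.5) = -0.3636
Iteration 2:
  x1 = (2 - (1)·2.5000 - (1)·-0.3636) / (6) = -0.0227
  x2 = (9 - (-0.4)·0.3333 - (1.2)·-0.3636) / (3.6) = 2.6582
  x3 = (2 - (-0.6)·0.3333 - (2.9)·2.5000) / (-5.5) = 0.9182
Iteration 3:
  x1 = (2 - (1)·2.6582 - (1)·0.9182) / (6) = -0.2627
  x2 = (9 - (-0.4)·-0.0227 - (1.2)·0.9182) / (3.6) = 2.1914
  x3 = (2 - (-0.6)·-0.0227 - (2.9)·2.6582) / (-5.5) = 1.0404
Residual b − A·x = (0.3444, -0.2426, 1.2095); ∞-norm = 1.2095

1.2095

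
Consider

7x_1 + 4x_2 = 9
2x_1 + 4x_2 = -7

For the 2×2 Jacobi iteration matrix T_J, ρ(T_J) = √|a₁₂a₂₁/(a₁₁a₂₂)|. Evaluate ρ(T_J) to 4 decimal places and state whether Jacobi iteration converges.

0.5345

a₁₂a₂₁/(a₁₁a₂₂) = (4)·(2) / ((7)·(4)) = 0.285714
ρ = √|0.285714| = √0.285714 = 0.5345
ρ < 1, so Jacobi converges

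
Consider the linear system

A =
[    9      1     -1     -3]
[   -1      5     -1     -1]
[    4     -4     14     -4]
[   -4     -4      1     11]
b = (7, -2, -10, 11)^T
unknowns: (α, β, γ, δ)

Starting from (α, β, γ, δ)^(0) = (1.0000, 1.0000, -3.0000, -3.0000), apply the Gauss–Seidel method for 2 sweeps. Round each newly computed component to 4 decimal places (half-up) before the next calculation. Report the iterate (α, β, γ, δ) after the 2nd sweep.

(0.8612, -0.5434, -1.0305, 1.2092)

Iteration 1:
  α = (7 - (1)·1.0000 - (-1)·-3.0000 - (-3)·-3.0000) / (9) = -0.6667
  β = (-2 - (-1)·-0.6667 - (-1)·-3.0000 - (-1)·-3.0000) / (5) = -1.7333
  γ = (-10 - (4)·-0.6667 - (-4)·-1.7333 - (-4)·-3.0000) / (14) = -1.8762
  δ = (11 - (-4)·-0.6667 - (-4)·-1.7333 - (1)·-1.8762) / (11) = 0.2978
Iteration 2:
  α = (7 - (1)·-1.7333 - (-1)·-1.8762 - (-3)·0.2978) / (9) = 0.8612
  β = (-2 - (-1)·0.8612 - (-1)·-1.8762 - (-1)·0.2978) / (5) = -0.5434
  γ = (-10 - (4)·0.8612 - (-4)·-0.5434 - (-4)·0.2978) / (14) = -1.0305
  δ = (11 - (-4)·0.8612 - (-4)·-0.5434 - (1)·-1.0305) / (11) = 1.2092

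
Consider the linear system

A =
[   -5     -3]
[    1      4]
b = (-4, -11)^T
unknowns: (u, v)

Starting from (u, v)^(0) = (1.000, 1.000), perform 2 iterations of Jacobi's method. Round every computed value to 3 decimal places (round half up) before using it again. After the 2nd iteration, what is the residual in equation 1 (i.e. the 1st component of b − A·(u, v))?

0.600

Iteration 1:
  u = (-4 - (-3)·1.000) / (-5) = 0.200
  v = (-11 - (1)·1.000) / (4) = -3.000
Iteration 2:
  u = (-4 - (-3)·-3.000) / (-5) = 2.600
  v = (-11 - (1)·0.200) / (4) = -2.800
Residual b − A·x = (0.600, -2.400)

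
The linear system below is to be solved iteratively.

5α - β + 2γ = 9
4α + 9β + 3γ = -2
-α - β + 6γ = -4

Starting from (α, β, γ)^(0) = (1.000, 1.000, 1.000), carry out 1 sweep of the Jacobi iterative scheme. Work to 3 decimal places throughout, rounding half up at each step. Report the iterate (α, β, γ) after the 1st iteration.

Iteration 1:
  α = (9 - (-1)·1.000 - (2)·1.000) / (5) = 1.600
  β = (-2 - (4)·1.000 - (3)·1.000) / (9) = -1.000
  γ = (-4 - (-1)·1.000 - (-1)·1.000) / (6) = -0.333

(1.600, -1.000, -0.333)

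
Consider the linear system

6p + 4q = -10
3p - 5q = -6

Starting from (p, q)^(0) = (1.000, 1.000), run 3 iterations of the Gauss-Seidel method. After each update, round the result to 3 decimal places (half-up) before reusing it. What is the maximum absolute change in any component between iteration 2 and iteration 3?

0.320

Iteration 1:
  p = (-10 - (4)·1.000) / (6) = -2.333
  q = (-6 - (3)·-2.333) / (-5) = -0.200
Iteration 2:
  p = (-10 - (4)·-0.200) / (6) = -1.533
  q = (-6 - (3)·-1.533) / (-5) = 0.280
Iteration 3:
  p = (-10 - (4)·0.280) / (6) = -1.853
  q = (-6 - (3)·-1.853) / (-5) = 0.088
Change: (-0.320, -0.192) → max |·| = 0.320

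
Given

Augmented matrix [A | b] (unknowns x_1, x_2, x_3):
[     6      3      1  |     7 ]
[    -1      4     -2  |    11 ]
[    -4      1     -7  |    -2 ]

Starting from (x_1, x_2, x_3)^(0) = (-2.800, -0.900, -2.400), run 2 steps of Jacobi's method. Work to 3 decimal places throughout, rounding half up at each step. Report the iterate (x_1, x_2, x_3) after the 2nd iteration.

(0.449, 4.133, -0.745)

Iteration 1:
  x_1 = (7 - (3)·-0.900 - (1)·-2.400) / (6) = 2.017
  x_2 = (11 - (-1)·-2.800 - (-2)·-2.400) / (4) = 0.850
  x_3 = (-2 - (-4)·-2.800 - (1)·-0.900) / (-7) = 1.757
Iteration 2:
  x_1 = (7 - (3)·0.850 - (1)·1.757) / (6) = 0.449
  x_2 = (11 - (-1)·2.017 - (-2)·1.757) / (4) = 4.133
  x_3 = (-2 - (-4)·2.017 - (1)·0.850) / (-7) = -0.745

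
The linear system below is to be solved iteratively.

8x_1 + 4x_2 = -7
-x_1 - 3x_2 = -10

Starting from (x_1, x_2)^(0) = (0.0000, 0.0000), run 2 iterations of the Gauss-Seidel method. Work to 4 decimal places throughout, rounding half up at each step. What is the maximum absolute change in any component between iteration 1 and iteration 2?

Iteration 1:
  x_1 = (-7 - (4)·0.0000) / (8) = -0.8750
  x_2 = (-10 - (-1)·-0.8750) / (-3) = 3.6250
Iteration 2:
  x_1 = (-7 - (4)·3.6250) / (8) = -2.6875
  x_2 = (-10 - (-1)·-2.6875) / (-3) = 4.2292
Change: (-1.8125, 0.6042) → max |·| = 1.8125

1.8125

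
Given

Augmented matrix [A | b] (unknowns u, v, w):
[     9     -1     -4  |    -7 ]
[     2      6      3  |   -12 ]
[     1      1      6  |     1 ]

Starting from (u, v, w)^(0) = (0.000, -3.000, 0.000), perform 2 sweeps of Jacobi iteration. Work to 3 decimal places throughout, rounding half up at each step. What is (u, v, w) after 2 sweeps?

(-0.704, -1.963, 0.685)

Iteration 1:
  u = (-7 - (-1)·-3.000 - (-4)·0.000) / (9) = -1.111
  v = (-12 - (2)·0.000 - (3)·0.000) / (6) = -2.000
  w = (1 - (1)·0.000 - (1)·-3.000) / (6) = 0.667
Iteration 2:
  u = (-7 - (-1)·-2.000 - (-4)·0.667) / (9) = -0.704
  v = (-12 - (2)·-1.111 - (3)·0.667) / (6) = -1.963
  w = (1 - (1)·-1.111 - (1)·-2.000) / (6) = 0.685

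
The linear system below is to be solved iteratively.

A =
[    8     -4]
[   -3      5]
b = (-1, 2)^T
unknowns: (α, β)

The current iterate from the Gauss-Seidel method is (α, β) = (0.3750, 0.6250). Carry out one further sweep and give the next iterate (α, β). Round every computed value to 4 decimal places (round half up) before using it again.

(0.1875, 0.5125)

One sweep:
  α = (-1 - (-4)·0.6250) / (8) = 0.1875
  β = (2 - (-3)·0.1875) / (5) = 0.5125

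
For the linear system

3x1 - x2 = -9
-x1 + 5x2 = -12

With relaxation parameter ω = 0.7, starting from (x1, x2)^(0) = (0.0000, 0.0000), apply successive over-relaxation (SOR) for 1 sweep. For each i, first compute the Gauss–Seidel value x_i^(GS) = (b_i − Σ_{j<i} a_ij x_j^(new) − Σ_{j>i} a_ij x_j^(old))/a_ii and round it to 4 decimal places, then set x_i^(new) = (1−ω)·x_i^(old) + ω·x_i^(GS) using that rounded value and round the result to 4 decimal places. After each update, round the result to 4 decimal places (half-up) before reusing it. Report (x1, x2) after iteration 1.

(-2.1000, -1.9740)

Iteration 1:
  x1: GS value = (-9 - (-1)·0.0000) / (3) = -3.0000;  x1 ← (1−ω)·0.0000 + ω·-3.0000 = -2.1000
  x2: GS value = (-12 - (-1)·-2.1000) / (5) = -2.8200;  x2 ← (1−ω)·0.0000 + ω·-2.8200 = -1.9740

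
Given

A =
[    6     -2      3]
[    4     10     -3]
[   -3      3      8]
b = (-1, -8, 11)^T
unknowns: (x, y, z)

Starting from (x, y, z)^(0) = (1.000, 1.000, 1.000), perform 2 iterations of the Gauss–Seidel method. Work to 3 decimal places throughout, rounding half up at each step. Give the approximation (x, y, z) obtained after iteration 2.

Iteration 1:
  x = (-1 - (-2)·1.000 - (3)·1.000) / (6) = -0.333
  y = (-8 - (4)·-0.333 - (-3)·1.000) / (10) = -0.367
  z = (11 - (-3)·-0.333 - (3)·-0.367) / (8) = 1.388
Iteration 2:
  x = (-1 - (-2)·-0.367 - (3)·1.388) / (6) = -0.983
  y = (-8 - (4)·-0.983 - (-3)·1.388) / (10) = 0.010
  z = (11 - (-3)·-0.983 - (3)·0.010) / (8) = 1.003

(-0.983, 0.010, 1.003)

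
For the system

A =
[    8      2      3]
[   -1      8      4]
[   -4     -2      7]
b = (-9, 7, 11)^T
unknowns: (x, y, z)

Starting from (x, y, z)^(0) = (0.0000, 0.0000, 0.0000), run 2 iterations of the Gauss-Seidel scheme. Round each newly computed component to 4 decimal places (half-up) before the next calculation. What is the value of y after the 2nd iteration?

Iteration 1:
  x = (-9 - (2)·0.0000 - (3)·0.0000) / (8) = -1.1250
  y = (7 - (-1)·-1.1250 - (4)·0.0000) / (8) = 0.7344
  z = (11 - (-4)·-1.1250 - (-2)·0.7344) / (7) = 1.1384
Iteration 2:
  x = (-9 - (2)·0.7344 - (3)·1.1384) / (8) = -1.7355
  y = (7 - (-1)·-1.7355 - (4)·1.1384) / (8) = 0.0889
  z = (11 - (-4)·-1.7355 - (-2)·0.0889) / (7) = 0.6051

0.0889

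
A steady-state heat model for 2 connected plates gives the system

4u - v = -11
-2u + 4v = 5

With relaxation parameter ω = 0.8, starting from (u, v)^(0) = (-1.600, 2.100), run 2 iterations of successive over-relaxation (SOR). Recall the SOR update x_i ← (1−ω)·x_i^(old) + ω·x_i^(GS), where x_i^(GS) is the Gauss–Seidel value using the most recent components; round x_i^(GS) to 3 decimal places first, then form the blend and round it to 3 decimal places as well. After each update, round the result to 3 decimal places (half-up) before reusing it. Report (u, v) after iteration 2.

(-2.504, 0.114)

Iteration 1:
  u: GS value = (-11 - (-1)·2.100) / (4) = -2.225;  u ← (1−ω)·-1.600 + ω·-2.225 = -2.100
  v: GS value = (5 - (-2)·-2.100) / (4) = 0.200;  v ← (1−ω)·2.100 + ω·0.200 = 0.580
Iteration 2:
  u: GS value = (-11 - (-1)·0.580) / (4) = -2.605;  u ← (1−ω)·-2.100 + ω·-2.605 = -2.504
  v: GS value = (5 - (-2)·-2.504) / (4) = -0.002;  v ← (1−ω)·0.580 + ω·-0.002 = 0.114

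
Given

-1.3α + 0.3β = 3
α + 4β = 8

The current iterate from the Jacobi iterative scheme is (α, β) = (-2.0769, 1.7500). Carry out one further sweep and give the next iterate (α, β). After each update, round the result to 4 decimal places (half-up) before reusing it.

(-1.9038, 2.5192)

One sweep:
  α = (3 - (0.3)·1.7500) / (-1.3) = -1.9038
  β = (8 - (1)·-2.0769) / (4) = 2.5192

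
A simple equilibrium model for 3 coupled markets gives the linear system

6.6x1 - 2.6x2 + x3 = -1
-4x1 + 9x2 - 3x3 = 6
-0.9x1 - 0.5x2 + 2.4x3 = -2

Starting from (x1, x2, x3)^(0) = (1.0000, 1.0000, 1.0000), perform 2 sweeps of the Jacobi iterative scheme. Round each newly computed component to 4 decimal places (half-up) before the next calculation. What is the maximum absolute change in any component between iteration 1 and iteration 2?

0.8207

Iteration 1:
  x1 = (-1 - (-2.6)·1.0000 - (1)·1.0000) / (6.6) = 0.0909
  x2 = (6 - (-4)·1.0000 - (-3)·1.0000) / (9) = 1.4444
  x3 = (-2 - (-0.9)·1.0000 - (-0.5)·1.0000) / (2.4) = -0.2500
Iteration 2:
  x1 = (-1 - (-2.6)·1.4444 - (1)·-0.2500) / (6.6) = 0.4554
  x2 = (6 - (-4)·0.0909 - (-3)·-0.2500) / (9) = 0.6237
  x3 = (-2 - (-0.9)·0.0909 - (-0.5)·1.4444) / (2.4) = -0.4983
Change: (0.3645, -0.8207, -0.2483) → max |·| = 0.8207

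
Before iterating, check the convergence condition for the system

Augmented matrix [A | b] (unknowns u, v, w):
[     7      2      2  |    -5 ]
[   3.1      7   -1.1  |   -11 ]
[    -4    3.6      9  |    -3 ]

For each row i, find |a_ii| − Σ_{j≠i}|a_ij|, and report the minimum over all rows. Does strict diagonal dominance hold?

1.4

row 1: |7| − (2+2) = 3
row 2: |7| − (3.1+1.1) = 2.8
row 3: |9| − (4+3.6) = 1.4
minimum over rows = 1.4 → strictly diagonally dominant (convergence guaranteed)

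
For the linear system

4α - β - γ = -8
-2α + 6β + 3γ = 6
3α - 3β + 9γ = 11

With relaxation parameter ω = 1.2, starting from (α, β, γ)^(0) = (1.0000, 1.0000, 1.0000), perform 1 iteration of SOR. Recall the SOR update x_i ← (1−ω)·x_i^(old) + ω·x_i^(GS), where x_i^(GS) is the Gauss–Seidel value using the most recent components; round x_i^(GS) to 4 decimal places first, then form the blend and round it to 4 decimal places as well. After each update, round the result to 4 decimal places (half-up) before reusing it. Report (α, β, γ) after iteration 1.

Iteration 1:
  α: GS value = (-8 - (-1)·1.0000 - (-1)·1.0000) / (4) = -1.5000;  α ← (1−ω)·1.0000 + ω·-1.5000 = -2.0000
  β: GS value = (6 - (-2)·-2.0000 - (3)·1.0000) / (6) = -0.1667;  β ← (1−ω)·1.0000 + ω·-0.1667 = -0.4000
  γ: GS value = (11 - (3)·-2.0000 - (-3)·-0.4000) / (9) = 1.7556;  γ ← (1−ω)·1.0000 + ω·1.7556 = 1.9067

(-2.0000, -0.4000, 1.9067)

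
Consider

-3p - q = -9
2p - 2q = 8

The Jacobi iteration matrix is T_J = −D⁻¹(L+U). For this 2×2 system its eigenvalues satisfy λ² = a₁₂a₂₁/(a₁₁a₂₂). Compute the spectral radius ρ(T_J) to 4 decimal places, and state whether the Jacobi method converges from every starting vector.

a₁₂a₂₁/(a₁₁a₂₂) = (-1)·(2) / ((-3)·(-2)) = -0.333333
ρ = √|-0.333333| = √0.333333 = 0.5774
ρ < 1, so Jacobi converges

0.5774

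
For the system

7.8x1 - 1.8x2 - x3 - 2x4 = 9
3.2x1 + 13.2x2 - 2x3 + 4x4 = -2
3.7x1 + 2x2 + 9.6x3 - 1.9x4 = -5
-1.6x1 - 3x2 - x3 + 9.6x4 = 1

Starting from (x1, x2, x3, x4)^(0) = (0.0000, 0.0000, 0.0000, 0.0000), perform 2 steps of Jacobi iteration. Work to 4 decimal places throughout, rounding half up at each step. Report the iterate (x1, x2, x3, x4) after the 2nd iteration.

Iteration 1:
  x1 = (9 - (-1.8)·0.0000 - (-1)·0.0000 - (-2)·0.0000) / (7.8) = 1.1538
  x2 = (-2 - (3.2)·0.0000 - (-2)·0.0000 - (4)·0.0000) / (13.2) = -0.1515
  x3 = (-5 - (3.7)·0.0000 - (2)·0.0000 - (-1.9)·0.0000) / (9.6) = -0.5208
  x4 = (1 - (-1.6)·0.0000 - (-3)·0.0000 - (-1)·0.0000) / (9.6) = 0.1042
Iteration 2:
  x1 = (9 - (-1.8)·-0.1515 - (-1)·-0.5208 - (-2)·0.1042) / (7.8) = 1.0788
  x2 = (-2 - (3.2)·1.1538 - (-2)·-0.5208 - (4)·0.1042) / (13.2) = -0.5417
  x3 = (-5 - (3.7)·1.1538 - (2)·-0.1515 - (-1.9)·0.1042) / (9.6) = -0.9133
  x4 = (1 - (-1.6)·1.1538 - (-3)·-0.1515 - (-1)·-0.5208) / (9.6) = 0.1949

(1.0788, -0.5417, -0.9133, 0.1949)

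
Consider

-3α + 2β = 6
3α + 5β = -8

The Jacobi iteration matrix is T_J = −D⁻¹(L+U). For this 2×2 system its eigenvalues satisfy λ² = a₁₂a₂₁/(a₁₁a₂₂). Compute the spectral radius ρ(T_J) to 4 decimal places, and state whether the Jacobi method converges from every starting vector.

0.6325

a₁₂a₂₁/(a₁₁a₂₂) = (2)·(3) / ((-3)·(5)) = -0.400000
ρ = √|-0.400000| = √0.400000 = 0.6325
ρ < 1, so Jacobi converges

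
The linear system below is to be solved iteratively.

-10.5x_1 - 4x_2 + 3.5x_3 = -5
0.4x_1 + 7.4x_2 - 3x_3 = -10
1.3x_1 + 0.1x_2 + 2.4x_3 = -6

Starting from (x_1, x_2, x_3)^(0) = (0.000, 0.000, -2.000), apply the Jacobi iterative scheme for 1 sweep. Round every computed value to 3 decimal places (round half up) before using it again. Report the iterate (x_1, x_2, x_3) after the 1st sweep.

(-0.190, -2.162, -2.500)

Iteration 1:
  x_1 = (-5 - (-4)·0.000 - (3.5)·-2.000) / (-10.5) = -0.190
  x_2 = (-10 - (0.4)·0.000 - (-3)·-2.000) / (7.4) = -2.162
  x_3 = (-6 - (1.3)·0.000 - (0.1)·0.000) / (2.4) = -2.500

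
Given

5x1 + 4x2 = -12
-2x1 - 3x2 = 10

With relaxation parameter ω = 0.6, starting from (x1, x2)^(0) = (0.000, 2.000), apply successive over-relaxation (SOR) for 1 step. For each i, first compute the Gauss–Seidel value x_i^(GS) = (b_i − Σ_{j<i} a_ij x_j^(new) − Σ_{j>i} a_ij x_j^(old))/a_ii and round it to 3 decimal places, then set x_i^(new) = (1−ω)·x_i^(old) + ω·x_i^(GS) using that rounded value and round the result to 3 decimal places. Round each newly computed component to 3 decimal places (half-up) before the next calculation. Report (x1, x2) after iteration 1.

Iteration 1:
  x1: GS value = (-12 - (4)·2.000) / (5) = -4.000;  x1 ← (1−ω)·0.000 + ω·-4.000 = -2.400
  x2: GS value = (10 - (-2)·-2.400) / (-3) = -1.733;  x2 ← (1−ω)·2.000 + ω·-1.733 = -0.240

(-2.400, -0.240)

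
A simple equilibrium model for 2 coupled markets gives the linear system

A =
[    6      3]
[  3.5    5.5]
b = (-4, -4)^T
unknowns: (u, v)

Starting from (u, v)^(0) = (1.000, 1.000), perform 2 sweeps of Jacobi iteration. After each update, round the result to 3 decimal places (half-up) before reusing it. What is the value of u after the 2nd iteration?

Iteration 1:
  u = (-4 - (3)·1.000) / (6) = -1.167
  v = (-4 - (3.5)·1.000) / (5.5) = -1.364
Iteration 2:
  u = (-4 - (3)·-1.364) / (6) = 0.015
  v = (-4 - (3.5)·-1.167) / (5.5) = 0.015

0.015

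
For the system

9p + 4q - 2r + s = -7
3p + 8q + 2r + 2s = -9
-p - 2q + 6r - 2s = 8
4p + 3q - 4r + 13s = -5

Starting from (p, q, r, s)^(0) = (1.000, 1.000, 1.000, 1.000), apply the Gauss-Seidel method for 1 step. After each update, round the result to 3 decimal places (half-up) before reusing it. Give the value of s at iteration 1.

Iteration 1:
  p = (-7 - (4)·1.000 - (-2)·1.000 - (1)·1.000) / (9) = -1.111
  q = (-9 - (3)·-1.111 - (2)·1.000 - (2)·1.000) / (8) = -1.208
  r = (8 - (-1)·-1.111 - (-2)·-1.208 - (-2)·1.000) / (6) = 1.079
  s = (-5 - (4)·-1.111 - (3)·-1.208 - (-4)·1.079) / (13) = 0.568

0.568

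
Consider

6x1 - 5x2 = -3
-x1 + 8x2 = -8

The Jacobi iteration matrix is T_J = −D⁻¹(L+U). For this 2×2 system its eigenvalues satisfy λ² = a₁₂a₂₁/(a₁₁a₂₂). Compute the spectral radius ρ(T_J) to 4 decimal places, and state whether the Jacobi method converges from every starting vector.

0.3227

a₁₂a₂₁/(a₁₁a₂₂) = (-5)·(-1) / ((6)·(8)) = 0.104167
ρ = √|0.104167| = √0.104167 = 0.3227
ρ < 1, so Jacobi converges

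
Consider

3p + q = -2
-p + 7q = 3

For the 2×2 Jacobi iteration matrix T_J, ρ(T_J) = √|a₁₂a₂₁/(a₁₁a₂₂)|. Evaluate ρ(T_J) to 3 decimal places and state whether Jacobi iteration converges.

0.218

a₁₂a₂₁/(a₁₁a₂₂) = (1)·(-1) / ((3)·(7)) = -0.047619
ρ = √|-0.047619| = √0.047619 = 0.218
ρ < 1, so Jacobi converges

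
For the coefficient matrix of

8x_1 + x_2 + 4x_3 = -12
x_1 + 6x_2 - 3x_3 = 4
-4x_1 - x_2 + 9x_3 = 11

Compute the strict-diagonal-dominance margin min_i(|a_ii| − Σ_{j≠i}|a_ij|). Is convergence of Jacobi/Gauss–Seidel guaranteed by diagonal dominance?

row 1: |8| − (1+4) = 3
row 2: |6| − (1+3) = 2
row 3: |9| − (4+1) = 4
minimum over rows = 2 → strictly diagonally dominant (convergence guaranteed)

2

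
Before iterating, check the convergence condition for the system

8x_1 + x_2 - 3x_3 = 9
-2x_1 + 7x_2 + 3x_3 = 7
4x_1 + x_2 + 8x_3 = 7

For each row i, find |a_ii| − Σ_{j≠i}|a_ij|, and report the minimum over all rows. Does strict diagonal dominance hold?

2

row 1: |8| − (1+3) = 4
row 2: |7| − (2+3) = 2
row 3: |8| − (4+1) = 3
minimum over rows = 2 → strictly diagonally dominant (convergence guaranteed)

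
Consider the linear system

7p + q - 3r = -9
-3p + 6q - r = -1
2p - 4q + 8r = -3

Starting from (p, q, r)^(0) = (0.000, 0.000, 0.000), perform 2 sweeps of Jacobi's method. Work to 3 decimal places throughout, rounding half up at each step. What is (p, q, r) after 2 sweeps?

(-1.423, -0.872, -0.137)

Iteration 1:
  p = (-9 - (1)·0.000 - (-3)·0.000) / (7) = -1.286
  q = (-1 - (-3)·0.000 - (-1)·0.000) / (6) = -0.167
  r = (-3 - (2)·0.000 - (-4)·0.000) / (8) = -0.375
Iteration 2:
  p = (-9 - (1)·-0.167 - (-3)·-0.375) / (7) = -1.423
  q = (-1 - (-3)·-1.286 - (-1)·-0.375) / (6) = -0.872
  r = (-3 - (2)·-1.286 - (-4)·-0.167) / (8) = -0.137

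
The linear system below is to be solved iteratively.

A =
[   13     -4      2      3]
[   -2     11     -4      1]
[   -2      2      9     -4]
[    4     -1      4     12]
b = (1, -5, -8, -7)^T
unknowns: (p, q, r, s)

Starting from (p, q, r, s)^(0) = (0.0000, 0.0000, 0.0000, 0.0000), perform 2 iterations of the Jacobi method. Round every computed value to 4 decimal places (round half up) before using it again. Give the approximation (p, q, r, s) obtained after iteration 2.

(0.2084, -0.7108, -1.0300, -0.3505)

Iteration 1:
  p = (1 - (-4)·0.0000 - (2)·0.0000 - (3)·0.0000) / (13) = 0.0769
  q = (-5 - (-2)·0.0000 - (-4)·0.0000 - (1)·0.0000) / (11) = -0.4545
  r = (-8 - (-2)·0.0000 - (2)·0.0000 - (-4)·0.0000) / (9) = -0.8889
  s = (-7 - (4)·0.0000 - (-1)·0.0000 - (4)·0.0000) / (12) = -0.5833
Iteration 2:
  p = (1 - (-4)·-0.4545 - (2)·-0.8889 - (3)·-0.5833) / (13) = 0.2084
  q = (-5 - (-2)·0.0769 - (-4)·-0.8889 - (1)·-0.5833) / (11) = -0.7108
  r = (-8 - (-2)·0.0769 - (2)·-0.4545 - (-4)·-0.5833) / (9) = -1.0300
  s = (-7 - (4)·0.0769 - (-1)·-0.4545 - (4)·-0.8889) / (12) = -0.3505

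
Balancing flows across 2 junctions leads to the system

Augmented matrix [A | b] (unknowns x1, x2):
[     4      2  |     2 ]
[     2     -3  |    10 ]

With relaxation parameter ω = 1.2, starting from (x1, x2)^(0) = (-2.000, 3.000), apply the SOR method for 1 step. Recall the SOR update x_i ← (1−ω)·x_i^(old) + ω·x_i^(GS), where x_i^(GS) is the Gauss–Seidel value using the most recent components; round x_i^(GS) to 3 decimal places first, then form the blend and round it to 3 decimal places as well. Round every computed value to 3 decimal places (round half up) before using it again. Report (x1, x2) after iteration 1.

Iteration 1:
  x1: GS value = (2 - (2)·3.000) / (4) = -1.000;  x1 ← (1−ω)·-2.000 + ω·-1.000 = -0.800
  x2: GS value = (10 - (2)·-0.800) / (-3) = -3.867;  x2 ← (1−ω)·3.000 + ω·-3.867 = -5.240

(-0.800, -5.240)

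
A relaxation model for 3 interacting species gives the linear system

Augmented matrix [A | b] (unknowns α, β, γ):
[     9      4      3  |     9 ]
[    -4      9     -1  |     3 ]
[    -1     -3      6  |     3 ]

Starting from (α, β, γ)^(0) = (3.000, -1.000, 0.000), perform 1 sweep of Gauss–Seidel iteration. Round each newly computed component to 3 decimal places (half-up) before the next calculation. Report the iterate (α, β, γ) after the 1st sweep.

(1.444, 0.975, 1.228)

Iteration 1:
  α = (9 - (4)·-1.000 - (3)·0.000) / (9) = 1.444
  β = (3 - (-4)·1.444 - (-1)·0.000) / (9) = 0.975
  γ = (3 - (-1)·1.444 - (-3)·0.975) / (6) = 1.228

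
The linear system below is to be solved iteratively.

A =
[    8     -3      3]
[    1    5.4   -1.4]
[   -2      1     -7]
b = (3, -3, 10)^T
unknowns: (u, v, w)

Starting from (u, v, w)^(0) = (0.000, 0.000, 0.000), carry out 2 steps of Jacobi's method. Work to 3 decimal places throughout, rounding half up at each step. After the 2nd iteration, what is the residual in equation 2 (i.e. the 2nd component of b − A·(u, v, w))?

-0.590

Iteration 1:
  u = (3 - (-3)·0.000 - (3)·0.000) / (8) = 0.375
  v = (-3 - (1)·0.000 - (-1.4)·0.000) / (5.4) = -0.556
  w = (10 - (-2)·0.000 - (1)·0.000) / (-7) = -1.429
Iteration 2:
  u = (3 - (-3)·-0.556 - (3)·-1.429) / (8) = 0.702
  v = (-3 - (1)·0.375 - (-1.4)·-1.429) / (5.4) = -0.995
  w = (10 - (-2)·0.375 - (1)·-0.556) / (-7) = -1.615
Residual b − A·x = (-0.756, -0.590, 1.094)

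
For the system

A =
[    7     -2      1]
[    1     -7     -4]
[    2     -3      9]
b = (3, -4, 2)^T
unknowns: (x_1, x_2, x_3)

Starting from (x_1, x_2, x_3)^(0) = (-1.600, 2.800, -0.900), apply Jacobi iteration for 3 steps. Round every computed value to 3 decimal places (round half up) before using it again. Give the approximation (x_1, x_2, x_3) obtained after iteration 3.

(0.371, 0.519, 0.088)

Iteration 1:
  x_1 = (3 - (-2)·2.800 - (1)·-0.900) / (7) = 1.357
  x_2 = (-4 - (1)·-1.600 - (-4)·-0.900) / (-7) = 0.857
  x_3 = (2 - (2)·-1.600 - (-3)·2.800) / (9) = 1.511
Iteration 2:
  x_1 = (3 - (-2)·0.857 - (1)·1.511) / (7) = 0.458
  x_2 = (-4 - (1)·1.357 - (-4)·1.511) / (-7) = -0.098
  x_3 = (2 - (2)·1.357 - (-3)·0.857) / (9) = 0.206
Iteration 3:
  x_1 = (3 - (-2)·-0.098 - (1)·0.206) / (7) = 0.371
  x_2 = (-4 - (1)·0.458 - (-4)·0.206) / (-7) = 0.519
  x_3 = (2 - (2)·0.458 - (-3)·-0.098) / (9) = 0.088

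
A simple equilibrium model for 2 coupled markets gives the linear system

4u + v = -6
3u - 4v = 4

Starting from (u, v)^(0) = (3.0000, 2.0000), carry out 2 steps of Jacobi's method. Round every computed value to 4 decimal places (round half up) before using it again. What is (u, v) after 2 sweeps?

(-1.8125, -2.5000)

Iteration 1:
  u = (-6 - (1)·2.0000) / (4) = -2.0000
  v = (4 - (3)·3.0000) / (-4) = 1.2500
Iteration 2:
  u = (-6 - (1)·1.2500) / (4) = -1.8125
  v = (4 - (3)·-2.0000) / (-4) = -2.5000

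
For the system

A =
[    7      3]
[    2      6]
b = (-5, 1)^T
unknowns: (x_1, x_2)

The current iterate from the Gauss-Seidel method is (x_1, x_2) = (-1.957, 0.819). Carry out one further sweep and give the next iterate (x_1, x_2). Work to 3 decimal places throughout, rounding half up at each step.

One sweep:
  x_1 = (-5 - (3)·0.819) / (7) = -1.065
  x_2 = (1 - (2)·-1.065) / (6) = 0.522

(-1.065, 0.522)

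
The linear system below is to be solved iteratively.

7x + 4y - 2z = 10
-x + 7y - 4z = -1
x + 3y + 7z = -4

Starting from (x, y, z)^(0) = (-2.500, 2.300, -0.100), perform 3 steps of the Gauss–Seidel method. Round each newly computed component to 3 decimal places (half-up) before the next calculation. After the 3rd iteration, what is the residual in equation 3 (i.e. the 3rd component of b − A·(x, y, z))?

-0.001

Iteration 1:
  x = (10 - (4)·2.300 - (-2)·-0.100) / (7) = 0.086
  y = (-1 - (-1)·0.086 - (-4)·-0.100) / (7) = -0.188
  z = (-4 - (1)·0.086 - (3)·-0.188) / (7) = -0.503
Iteration 2:
  x = (10 - (4)·-0.188 - (-2)·-0.503) / (7) = 1.392
  y = (-1 - (-1)·1.392 - (-4)·-0.503) / (7) = -0.231
  z = (-4 - (1)·1.392 - (3)·-0.231) / (7) = -0.671
Iteration 3:
  x = (10 - (4)·-0.231 - (-2)·-0.671) / (7) = 1.369
  y = (-1 - (-1)·1.369 - (-4)·-0.671) / (7) = -0.331
  z = (-4 - (1)·1.369 - (3)·-0.331) / (7) = -0.625
Residual b − A·x = (0.491, 0.186, -0.001)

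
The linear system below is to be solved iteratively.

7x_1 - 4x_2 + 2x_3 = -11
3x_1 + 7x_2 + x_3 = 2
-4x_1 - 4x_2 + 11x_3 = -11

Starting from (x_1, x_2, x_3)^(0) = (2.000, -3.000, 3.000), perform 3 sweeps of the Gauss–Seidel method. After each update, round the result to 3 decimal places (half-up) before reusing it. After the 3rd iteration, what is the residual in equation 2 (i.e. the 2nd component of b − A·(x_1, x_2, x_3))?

Iteration 1:
  x_1 = (-11 - (-4)·-3.000 - (2)·3.000) / (7) = -4.143
  x_2 = (2 - (3)·-4.143 - (1)·3.000) / (7) = 1.633
  x_3 = (-11 - (-4)·-4.143 - (-4)·1.633) / (11) = -1.913
Iteration 2:
  x_1 = (-11 - (-4)·1.633 - (2)·-1.913) / (7) = -0.092
  x_2 = (2 - (3)·-0.092 - (1)·-1.913) / (7) = 0.598
  x_3 = (-11 - (-4)·-0.092 - (-4)·0.598) / (11) = -0.816
Iteration 3:
  x_1 = (-11 - (-4)·0.598 - (2)·-0.816) / (7) = -0.997
  x_2 = (2 - (3)·-0.997 - (1)·-0.816) / (7) = 0.830
  x_3 = (-11 - (-4)·-0.997 - (-4)·0.830) / (11) = -1.061
Residual b − A·x = (1.421, 0.242, 0.003)

0.242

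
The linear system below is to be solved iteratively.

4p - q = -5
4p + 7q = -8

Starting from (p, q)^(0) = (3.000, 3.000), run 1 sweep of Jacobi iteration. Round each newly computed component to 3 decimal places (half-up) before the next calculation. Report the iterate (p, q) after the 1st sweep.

(-0.500, -2.857)

Iteration 1:
  p = (-5 - (-1)·3.000) / (4) = -0.500
  q = (-8 - (4)·3.000) / (7) = -2.857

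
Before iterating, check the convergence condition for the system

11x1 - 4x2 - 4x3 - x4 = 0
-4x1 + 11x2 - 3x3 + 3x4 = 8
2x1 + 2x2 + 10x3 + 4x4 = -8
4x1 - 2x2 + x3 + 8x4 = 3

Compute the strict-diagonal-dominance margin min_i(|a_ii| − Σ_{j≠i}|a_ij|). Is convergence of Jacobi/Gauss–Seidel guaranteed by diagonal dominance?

row 1: |11| − (4+4+1) = 2
row 2: |11| − (4+3+3) = 1
row 3: |10| − (2+2+4) = 2
row 4: |8| − (4+2+1) = 1
minimum over rows = 1 → strictly diagonally dominant (convergence guaranteed)

1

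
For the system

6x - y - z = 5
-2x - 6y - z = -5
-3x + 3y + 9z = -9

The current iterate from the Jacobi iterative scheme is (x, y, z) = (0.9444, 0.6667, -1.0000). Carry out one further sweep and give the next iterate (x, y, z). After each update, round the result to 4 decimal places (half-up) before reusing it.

One sweep:
  x = (5 - (-1)·0.6667 - (-1)·-1.0000) / (6) = 0.7778
  y = (-5 - (-2)·0.9444 - (-1)·-1.0000) / (-6) = 0.6852
  z = (-9 - (-3)·0.9444 - (3)·0.6667) / (9) = -0.9074

(0.7778, 0.6852, -0.9074)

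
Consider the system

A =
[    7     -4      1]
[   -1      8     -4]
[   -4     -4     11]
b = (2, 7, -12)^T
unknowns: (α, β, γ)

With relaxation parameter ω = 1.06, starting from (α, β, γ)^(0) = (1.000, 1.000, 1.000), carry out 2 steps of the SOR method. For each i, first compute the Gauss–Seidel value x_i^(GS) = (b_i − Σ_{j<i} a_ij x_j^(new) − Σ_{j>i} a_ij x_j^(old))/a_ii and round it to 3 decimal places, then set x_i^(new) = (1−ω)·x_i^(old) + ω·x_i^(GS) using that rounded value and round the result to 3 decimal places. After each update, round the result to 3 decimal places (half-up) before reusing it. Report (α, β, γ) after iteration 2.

Iteration 1:
  α: GS value = (2 - (-4)·1.000 - (1)·1.000) / (7) = 0.714;  α ← (1−ω)·1.000 + ω·0.714 = 0.697
  β: GS value = (7 - (-1)·0.697 - (-4)·1.000) / (8) = 1.462;  β ← (1−ω)·1.000 + ω·1.462 = 1.490
  γ: GS value = (-12 - (-4)·0.697 - (-4)·1.490) / (11) = -0.296;  γ ← (1−ω)·1.000 + ω·-0.296 = -0.374
Iteration 2:
  α: GS value = (2 - (-4)·1.490 - (1)·-0.374) / (7) = 1.191;  α ← (1−ω)·0.697 + ω·1.191 = 1.221
  β: GS value = (7 - (-1)·1.221 - (-4)·-0.374) / (8) = 0.841;  β ← (1−ω)·1.490 + ω·0.841 = 0.802
  γ: GS value = (-12 - (-4)·1.221 - (-4)·0.802) / (11) = -0.355;  γ ← (1−ω)·-0.374 + ω·-0.355 = -0.354

(1.221, 0.802, -0.354)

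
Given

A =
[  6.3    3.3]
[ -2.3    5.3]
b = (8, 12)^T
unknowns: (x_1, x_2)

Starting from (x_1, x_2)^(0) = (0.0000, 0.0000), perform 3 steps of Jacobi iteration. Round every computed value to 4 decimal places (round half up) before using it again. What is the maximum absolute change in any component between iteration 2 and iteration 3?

Iteration 1:
  x_1 = (8 - (3.3)·0.0000) / (6.3) = 1.2698
  x_2 = (12 - (-2.3)·0.0000) / (5.3) = 2.2642
Iteration 2:
  x_1 = (8 - (3.3)·2.2642) / (6.3) = 0.0838
  x_2 = (12 - (-2.3)·1.2698) / (5.3) = 2.8152
Iteration 3:
  x_1 = (8 - (3.3)·2.8152) / (6.3) = -0.2048
  x_2 = (12 - (-2.3)·0.0838) / (5.3) = 2.3005
Change: (-0.2886, -0.5147) → max |·| = 0.5147

0.5147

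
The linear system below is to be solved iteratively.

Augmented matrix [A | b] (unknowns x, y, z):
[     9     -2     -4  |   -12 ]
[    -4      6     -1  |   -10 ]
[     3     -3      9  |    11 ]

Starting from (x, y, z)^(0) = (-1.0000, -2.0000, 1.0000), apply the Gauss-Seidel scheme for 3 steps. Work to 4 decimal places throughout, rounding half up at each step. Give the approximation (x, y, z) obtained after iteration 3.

(-1.4996, -2.5199, 0.8821)

Iteration 1:
  x = (-12 - (-2)·-2.0000 - (-4)·1.0000) / (9) = -1.3333
  y = (-10 - (-4)·-1.3333 - (-1)·1.0000) / (6) = -2.3889
  z = (11 - (3)·-1.3333 - (-3)·-2.3889) / (9) = 0.8704
Iteration 2:
  x = (-12 - (-2)·-2.3889 - (-4)·0.8704) / (9) = -1.4774
  y = (-10 - (-4)·-1.4774 - (-1)·0.8704) / (6) = -2.5065
  z = (11 - (3)·-1.4774 - (-3)·-2.5065) / (9) = 0.8792
Iteration 3:
  x = (-12 - (-2)·-2.5065 - (-4)·0.8792) / (9) = -1.4996
  y = (-10 - (-4)·-1.4996 - (-1)·0.8792) / (6) = -2.5199
  z = (11 - (3)·-1.4996 - (-3)·-2.5199) / (9) = 0.8821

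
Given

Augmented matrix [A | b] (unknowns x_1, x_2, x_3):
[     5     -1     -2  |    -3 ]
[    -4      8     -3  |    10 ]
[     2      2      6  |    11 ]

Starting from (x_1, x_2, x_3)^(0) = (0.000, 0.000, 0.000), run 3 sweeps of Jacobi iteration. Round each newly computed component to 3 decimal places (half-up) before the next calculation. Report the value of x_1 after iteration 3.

0.374

Iteration 1:
  x_1 = (-3 - (-1)·0.000 - (-2)·0.000) / (5) = -0.600
  x_2 = (10 - (-4)·0.000 - (-3)·0.000) / (8) = 1.250
  x_3 = (11 - (2)·0.000 - (2)·0.000) / (6) = 1.833
Iteration 2:
  x_1 = (-3 - (-1)·1.250 - (-2)·1.833) / (5) = 0.383
  x_2 = (10 - (-4)·-0.600 - (-3)·1.833) / (8) = 1.637
  x_3 = (11 - (2)·-0.600 - (2)·1.250) / (6) = 1.617
Iteration 3:
  x_1 = (-3 - (-1)·1.637 - (-2)·1.617) / (5) = 0.374
  x_2 = (10 - (-4)·0.383 - (-3)·1.617) / (8) = 2.048
  x_3 = (11 - (2)·0.383 - (2)·1.637) / (6) = 1.160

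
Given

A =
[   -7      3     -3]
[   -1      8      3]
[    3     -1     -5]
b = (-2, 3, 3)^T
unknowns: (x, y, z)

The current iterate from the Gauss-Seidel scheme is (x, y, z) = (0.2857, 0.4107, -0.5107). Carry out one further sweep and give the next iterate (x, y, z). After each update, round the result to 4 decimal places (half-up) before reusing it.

(0.6806, 0.6516, -0.3220)

One sweep:
  x = (-2 - (3)·0.4107 - (-3)·-0.5107) / (-7) = 0.6806
  y = (3 - (-1)·0.6806 - (3)·-0.5107) / (8) = 0.6516
  z = (3 - (3)·0.6806 - (-1)·0.6516) / (-5) = -0.3220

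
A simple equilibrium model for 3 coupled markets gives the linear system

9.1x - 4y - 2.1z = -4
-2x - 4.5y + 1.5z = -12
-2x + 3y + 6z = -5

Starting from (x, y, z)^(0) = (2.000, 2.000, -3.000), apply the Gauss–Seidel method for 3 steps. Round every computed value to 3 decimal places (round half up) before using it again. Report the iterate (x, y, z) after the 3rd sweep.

(0.043, 2.012, -1.825)

Iteration 1:
  x = (-4 - (-4)·2.000 - (-2.1)·-3.000) / (9.1) = -0.253
  y = (-12 - (-2)·-0.253 - (1.5)·-3.000) / (-4.5) = 1.779
  z = (-5 - (-2)·-0.253 - (3)·1.779) / (6) = -1.807
Iteration 2:
  x = (-4 - (-4)·1.779 - (-2.1)·-1.807) / (9.1) = -0.075
  y = (-12 - (-2)·-0.075 - (1.5)·-1.807) / (-4.5) = 2.098
  z = (-5 - (-2)·-0.075 - (3)·2.098) / (6) = -1.907
Iteration 3:
  x = (-4 - (-4)·2.098 - (-2.1)·-1.907) / (9.1) = 0.043
  y = (-12 - (-2)·0.043 - (1.5)·-1.907) / (-4.5) = 2.012
  z = (-5 - (-2)·0.043 - (3)·2.012) / (6) = -1.825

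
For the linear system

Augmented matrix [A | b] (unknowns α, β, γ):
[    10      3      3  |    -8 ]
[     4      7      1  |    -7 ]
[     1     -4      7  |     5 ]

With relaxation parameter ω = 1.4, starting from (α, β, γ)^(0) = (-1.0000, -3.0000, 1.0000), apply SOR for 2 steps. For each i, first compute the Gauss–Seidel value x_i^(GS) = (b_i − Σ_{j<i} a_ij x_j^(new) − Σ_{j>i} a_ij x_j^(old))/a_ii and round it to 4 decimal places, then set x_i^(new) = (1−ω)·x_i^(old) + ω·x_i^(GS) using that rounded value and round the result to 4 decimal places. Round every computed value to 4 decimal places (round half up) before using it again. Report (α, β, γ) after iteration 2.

(-1.0350, -0.4095, 0.8077)

Iteration 1:
  α: GS value = (-8 - (3)·-3.0000 - (3)·1.0000) / (10) = -0.2000;  α ← (1−ω)·-1.0000 + ω·-0.2000 = 0.1200
  β: GS value = (-7 - (4)·0.1200 - (1)·1.0000) / (7) = -1.2114;  β ← (1−ω)·-3.0000 + ω·-1.2114 = -0.4960
  γ: GS value = (5 - (1)·0.1200 - (-4)·-0.4960) / (7) = 0.4137;  γ ← (1−ω)·1.0000 + ω·0.4137 = 0.1792
Iteration 2:
  α: GS value = (-8 - (3)·-0.4960 - (3)·0.1792) / (10) = -0.7050;  α ← (1−ω)·0.1200 + ω·-0.7050 = -1.0350
  β: GS value = (-7 - (4)·-1.0350 - (1)·0.1792) / (7) = -0.4342;  β ← (1−ω)·-0.4960 + ω·-0.4342 = -0.4095
  γ: GS value = (5 - (1)·-1.0350 - (-4)·-0.4095) / (7) = 0.6281;  γ ← (1−ω)·0.1792 + ω·0.6281 = 0.8077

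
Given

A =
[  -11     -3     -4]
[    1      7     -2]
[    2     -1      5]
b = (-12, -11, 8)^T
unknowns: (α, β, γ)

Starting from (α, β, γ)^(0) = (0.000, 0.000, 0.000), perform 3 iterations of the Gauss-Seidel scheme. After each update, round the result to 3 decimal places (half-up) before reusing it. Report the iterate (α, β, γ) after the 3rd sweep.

Iteration 1:
  α = (-12 - (-3)·0.000 - (-4)·0.000) / (-11) = 1.091
  β = (-11 - (1)·1.091 - (-2)·0.000) / (7) = -1.727
  γ = (8 - (2)·1.091 - (-1)·-1.727) / (5) = 0.818
Iteration 2:
  α = (-12 - (-3)·-1.727 - (-4)·0.818) / (-11) = 1.264
  β = (-11 - (1)·1.264 - (-2)·0.818) / (7) = -1.518
  γ = (8 - (2)·1.264 - (-1)·-1.518) / (5) = 0.791
Iteration 3:
  α = (-12 - (-3)·-1.518 - (-4)·0.791) / (-11) = 1.217
  β = (-11 - (1)·1.217 - (-2)·0.791) / (7) = -1.519
  γ = (8 - (2)·1.217 - (-1)·-1.519) / (5) = 0.809

(1.217, -1.519, 0.809)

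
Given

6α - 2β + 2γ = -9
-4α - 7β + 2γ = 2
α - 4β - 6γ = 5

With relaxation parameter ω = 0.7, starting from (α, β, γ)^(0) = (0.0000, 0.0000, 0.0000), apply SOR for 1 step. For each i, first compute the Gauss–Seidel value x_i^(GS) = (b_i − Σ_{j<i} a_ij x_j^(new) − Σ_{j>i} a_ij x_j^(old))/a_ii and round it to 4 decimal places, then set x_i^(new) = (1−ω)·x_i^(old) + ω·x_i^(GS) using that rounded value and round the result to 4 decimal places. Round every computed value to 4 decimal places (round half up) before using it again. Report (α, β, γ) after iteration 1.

Iteration 1:
  α: GS value = (-9 - (-2)·0.0000 - (2)·0.0000) / (6) = -1.5000;  α ← (1−ω)·0.0000 + ω·-1.5000 = -1.0500
  β: GS value = (2 - (-4)·-1.0500 - (2)·0.0000) / (-7) = 0.3143;  β ← (1−ω)·0.0000 + ω·0.3143 = 0.2200
  γ: GS value = (5 - (1)·-1.0500 - (-4)·0.2200) / (-6) = -1.1550;  γ ← (1−ω)·0.0000 + ω·-1.1550 = -0.8085

(-1.0500, 0.2200, -0.8085)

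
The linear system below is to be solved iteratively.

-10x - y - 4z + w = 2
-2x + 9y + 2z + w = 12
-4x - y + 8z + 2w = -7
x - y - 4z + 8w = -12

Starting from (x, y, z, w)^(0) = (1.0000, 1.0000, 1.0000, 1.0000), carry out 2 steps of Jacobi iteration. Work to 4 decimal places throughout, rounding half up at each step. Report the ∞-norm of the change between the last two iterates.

Iteration 1:
  x = (2 - (-1)·1.0000 - (-4)·1.0000 - (1)·1.0000) / (-10) = -0.6000
  y = (12 - (-2)·1.0000 - (2)·1.0000 - (1)·1.0000) / (9) = 1.2222
  z = (-7 - (-4)·1.0000 - (-1)·1.0000 - (2)·1.0000) / (8) = -0.5000
  w = (-12 - (1)·1.0000 - (-1)·1.0000 - (-4)·1.0000) / (8) = -1.0000
Iteration 2:
  x = (2 - (-1)·1.2222 - (-4)·-0.5000 - (1)·-1.0000) / (-10) = -0.2222
  y = (12 - (-2)·-0.6000 - (2)·-0.5000 - (1)·-1.0000) / (9) = 1.4222
  z = (-7 - (-4)·-0.6000 - (-1)·1.2222 - (2)·-1.0000) / (8) = -0.7722
  w = (-12 - (1)·-0.6000 - (-1)·1.2222 - (-4)·-0.5000) / (8) = -1.5222
Change: (0.3778, 0.2000, -0.2722, -0.5222) → max |·| = 0.5222

0.5222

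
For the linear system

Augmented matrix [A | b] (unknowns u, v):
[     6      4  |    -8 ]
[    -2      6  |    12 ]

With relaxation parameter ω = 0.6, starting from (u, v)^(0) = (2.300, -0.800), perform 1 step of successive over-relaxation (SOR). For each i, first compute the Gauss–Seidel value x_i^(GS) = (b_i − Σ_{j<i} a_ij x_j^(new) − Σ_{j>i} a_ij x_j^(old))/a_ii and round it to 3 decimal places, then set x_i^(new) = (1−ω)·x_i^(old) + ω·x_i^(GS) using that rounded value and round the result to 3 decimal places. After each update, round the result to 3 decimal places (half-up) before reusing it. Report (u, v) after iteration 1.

Iteration 1:
  u: GS value = (-8 - (4)·-0.800) / (6) = -0.800;  u ← (1−ω)·2.300 + ω·-0.800 = 0.440
  v: GS value = (12 - (-2)·0.440) / (6) = 2.147;  v ← (1−ω)·-0.800 + ω·2.147 = 0.968

(0.440, 0.968)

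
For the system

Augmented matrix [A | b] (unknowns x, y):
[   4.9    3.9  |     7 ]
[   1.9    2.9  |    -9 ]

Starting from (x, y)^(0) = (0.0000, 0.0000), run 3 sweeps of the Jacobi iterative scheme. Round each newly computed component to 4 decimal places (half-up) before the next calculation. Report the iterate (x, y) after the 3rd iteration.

(4.6436, -5.6577)

Iteration 1:
  x = (7 - (3.9)·0.0000) / (4.9) = 1.4286
  y = (-9 - (1.9)·0.0000) / (2.9) = -3.1034
Iteration 2:
  x = (7 - (3.9)·-3.1034) / (4.9) = 3.8986
  y = (-9 - (1.9)·1.4286) / (2.9) = -4.0394
Iteration 3:
  x = (7 - (3.9)·-4.0394) / (4.9) = 4.6436
  y = (-9 - (1.9)·3.8986) / (2.9) = -5.6577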